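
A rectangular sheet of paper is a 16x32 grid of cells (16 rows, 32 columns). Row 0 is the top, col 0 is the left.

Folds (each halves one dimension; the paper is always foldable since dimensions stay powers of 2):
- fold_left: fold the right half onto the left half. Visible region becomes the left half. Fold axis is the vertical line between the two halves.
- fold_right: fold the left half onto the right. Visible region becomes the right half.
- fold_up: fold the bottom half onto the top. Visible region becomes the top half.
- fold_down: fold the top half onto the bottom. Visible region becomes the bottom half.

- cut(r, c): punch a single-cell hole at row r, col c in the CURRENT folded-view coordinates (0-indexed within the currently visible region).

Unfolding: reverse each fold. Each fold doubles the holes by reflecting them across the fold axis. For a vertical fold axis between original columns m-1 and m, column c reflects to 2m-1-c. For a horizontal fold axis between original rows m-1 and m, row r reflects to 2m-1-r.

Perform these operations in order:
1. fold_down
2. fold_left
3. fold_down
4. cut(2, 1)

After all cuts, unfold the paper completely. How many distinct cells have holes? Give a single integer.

Answer: 8

Derivation:
Op 1 fold_down: fold axis h@8; visible region now rows[8,16) x cols[0,32) = 8x32
Op 2 fold_left: fold axis v@16; visible region now rows[8,16) x cols[0,16) = 8x16
Op 3 fold_down: fold axis h@12; visible region now rows[12,16) x cols[0,16) = 4x16
Op 4 cut(2, 1): punch at orig (14,1); cuts so far [(14, 1)]; region rows[12,16) x cols[0,16) = 4x16
Unfold 1 (reflect across h@12): 2 holes -> [(9, 1), (14, 1)]
Unfold 2 (reflect across v@16): 4 holes -> [(9, 1), (9, 30), (14, 1), (14, 30)]
Unfold 3 (reflect across h@8): 8 holes -> [(1, 1), (1, 30), (6, 1), (6, 30), (9, 1), (9, 30), (14, 1), (14, 30)]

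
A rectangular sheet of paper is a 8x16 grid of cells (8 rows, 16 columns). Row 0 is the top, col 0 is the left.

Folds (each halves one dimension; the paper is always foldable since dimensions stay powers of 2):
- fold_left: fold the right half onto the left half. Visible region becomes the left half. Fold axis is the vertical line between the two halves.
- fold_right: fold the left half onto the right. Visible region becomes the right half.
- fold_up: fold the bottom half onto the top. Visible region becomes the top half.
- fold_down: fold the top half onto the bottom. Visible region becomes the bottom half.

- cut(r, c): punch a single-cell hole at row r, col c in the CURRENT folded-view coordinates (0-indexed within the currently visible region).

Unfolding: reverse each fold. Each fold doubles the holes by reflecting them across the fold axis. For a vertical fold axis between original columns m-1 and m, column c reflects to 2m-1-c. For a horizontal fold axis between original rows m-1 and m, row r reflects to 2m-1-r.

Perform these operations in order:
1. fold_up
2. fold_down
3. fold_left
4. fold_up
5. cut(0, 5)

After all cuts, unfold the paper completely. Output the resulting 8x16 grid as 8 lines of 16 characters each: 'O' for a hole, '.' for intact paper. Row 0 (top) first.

Op 1 fold_up: fold axis h@4; visible region now rows[0,4) x cols[0,16) = 4x16
Op 2 fold_down: fold axis h@2; visible region now rows[2,4) x cols[0,16) = 2x16
Op 3 fold_left: fold axis v@8; visible region now rows[2,4) x cols[0,8) = 2x8
Op 4 fold_up: fold axis h@3; visible region now rows[2,3) x cols[0,8) = 1x8
Op 5 cut(0, 5): punch at orig (2,5); cuts so far [(2, 5)]; region rows[2,3) x cols[0,8) = 1x8
Unfold 1 (reflect across h@3): 2 holes -> [(2, 5), (3, 5)]
Unfold 2 (reflect across v@8): 4 holes -> [(2, 5), (2, 10), (3, 5), (3, 10)]
Unfold 3 (reflect across h@2): 8 holes -> [(0, 5), (0, 10), (1, 5), (1, 10), (2, 5), (2, 10), (3, 5), (3, 10)]
Unfold 4 (reflect across h@4): 16 holes -> [(0, 5), (0, 10), (1, 5), (1, 10), (2, 5), (2, 10), (3, 5), (3, 10), (4, 5), (4, 10), (5, 5), (5, 10), (6, 5), (6, 10), (7, 5), (7, 10)]

Answer: .....O....O.....
.....O....O.....
.....O....O.....
.....O....O.....
.....O....O.....
.....O....O.....
.....O....O.....
.....O....O.....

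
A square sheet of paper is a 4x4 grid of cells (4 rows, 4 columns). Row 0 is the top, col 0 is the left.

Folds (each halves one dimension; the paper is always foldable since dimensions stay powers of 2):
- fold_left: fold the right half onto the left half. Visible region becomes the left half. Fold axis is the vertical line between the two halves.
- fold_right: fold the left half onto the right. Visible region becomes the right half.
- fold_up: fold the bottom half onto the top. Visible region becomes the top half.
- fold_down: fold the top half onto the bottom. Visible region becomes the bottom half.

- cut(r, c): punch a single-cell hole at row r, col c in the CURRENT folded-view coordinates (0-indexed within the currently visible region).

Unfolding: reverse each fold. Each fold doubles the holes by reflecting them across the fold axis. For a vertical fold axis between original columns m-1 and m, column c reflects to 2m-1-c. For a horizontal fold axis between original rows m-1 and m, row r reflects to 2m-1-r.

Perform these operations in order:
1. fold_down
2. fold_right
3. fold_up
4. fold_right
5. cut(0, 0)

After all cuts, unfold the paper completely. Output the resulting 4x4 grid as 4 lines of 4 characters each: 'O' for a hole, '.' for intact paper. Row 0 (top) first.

Op 1 fold_down: fold axis h@2; visible region now rows[2,4) x cols[0,4) = 2x4
Op 2 fold_right: fold axis v@2; visible region now rows[2,4) x cols[2,4) = 2x2
Op 3 fold_up: fold axis h@3; visible region now rows[2,3) x cols[2,4) = 1x2
Op 4 fold_right: fold axis v@3; visible region now rows[2,3) x cols[3,4) = 1x1
Op 5 cut(0, 0): punch at orig (2,3); cuts so far [(2, 3)]; region rows[2,3) x cols[3,4) = 1x1
Unfold 1 (reflect across v@3): 2 holes -> [(2, 2), (2, 3)]
Unfold 2 (reflect across h@3): 4 holes -> [(2, 2), (2, 3), (3, 2), (3, 3)]
Unfold 3 (reflect across v@2): 8 holes -> [(2, 0), (2, 1), (2, 2), (2, 3), (3, 0), (3, 1), (3, 2), (3, 3)]
Unfold 4 (reflect across h@2): 16 holes -> [(0, 0), (0, 1), (0, 2), (0, 3), (1, 0), (1, 1), (1, 2), (1, 3), (2, 0), (2, 1), (2, 2), (2, 3), (3, 0), (3, 1), (3, 2), (3, 3)]

Answer: OOOO
OOOO
OOOO
OOOO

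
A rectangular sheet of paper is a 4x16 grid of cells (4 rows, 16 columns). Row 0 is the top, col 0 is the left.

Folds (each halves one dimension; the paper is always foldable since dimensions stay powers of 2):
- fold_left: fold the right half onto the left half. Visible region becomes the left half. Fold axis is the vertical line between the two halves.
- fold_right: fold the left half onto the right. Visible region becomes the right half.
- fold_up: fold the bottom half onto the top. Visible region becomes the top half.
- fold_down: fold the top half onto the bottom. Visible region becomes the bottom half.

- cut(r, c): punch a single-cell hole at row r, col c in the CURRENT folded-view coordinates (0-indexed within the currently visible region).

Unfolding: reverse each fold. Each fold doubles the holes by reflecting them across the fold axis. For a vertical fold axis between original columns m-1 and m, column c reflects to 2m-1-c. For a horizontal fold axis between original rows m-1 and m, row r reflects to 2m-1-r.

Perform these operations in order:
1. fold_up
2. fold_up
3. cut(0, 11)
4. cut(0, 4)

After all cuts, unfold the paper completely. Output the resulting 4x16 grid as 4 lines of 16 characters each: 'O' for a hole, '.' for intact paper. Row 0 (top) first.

Answer: ....O......O....
....O......O....
....O......O....
....O......O....

Derivation:
Op 1 fold_up: fold axis h@2; visible region now rows[0,2) x cols[0,16) = 2x16
Op 2 fold_up: fold axis h@1; visible region now rows[0,1) x cols[0,16) = 1x16
Op 3 cut(0, 11): punch at orig (0,11); cuts so far [(0, 11)]; region rows[0,1) x cols[0,16) = 1x16
Op 4 cut(0, 4): punch at orig (0,4); cuts so far [(0, 4), (0, 11)]; region rows[0,1) x cols[0,16) = 1x16
Unfold 1 (reflect across h@1): 4 holes -> [(0, 4), (0, 11), (1, 4), (1, 11)]
Unfold 2 (reflect across h@2): 8 holes -> [(0, 4), (0, 11), (1, 4), (1, 11), (2, 4), (2, 11), (3, 4), (3, 11)]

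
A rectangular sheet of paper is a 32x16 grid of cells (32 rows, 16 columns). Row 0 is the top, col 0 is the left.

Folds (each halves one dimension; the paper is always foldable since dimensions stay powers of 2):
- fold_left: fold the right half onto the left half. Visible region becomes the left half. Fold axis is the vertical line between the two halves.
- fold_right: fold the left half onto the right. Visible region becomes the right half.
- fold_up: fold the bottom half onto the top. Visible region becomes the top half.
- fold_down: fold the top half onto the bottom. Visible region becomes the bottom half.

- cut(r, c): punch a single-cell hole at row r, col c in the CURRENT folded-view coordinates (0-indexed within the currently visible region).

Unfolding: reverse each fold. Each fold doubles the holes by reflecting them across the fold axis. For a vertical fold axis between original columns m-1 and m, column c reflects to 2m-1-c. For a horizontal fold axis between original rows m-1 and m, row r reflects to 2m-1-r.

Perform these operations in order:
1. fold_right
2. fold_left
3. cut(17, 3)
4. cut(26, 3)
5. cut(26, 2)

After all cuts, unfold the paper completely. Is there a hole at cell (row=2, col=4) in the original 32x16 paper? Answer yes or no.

Answer: no

Derivation:
Op 1 fold_right: fold axis v@8; visible region now rows[0,32) x cols[8,16) = 32x8
Op 2 fold_left: fold axis v@12; visible region now rows[0,32) x cols[8,12) = 32x4
Op 3 cut(17, 3): punch at orig (17,11); cuts so far [(17, 11)]; region rows[0,32) x cols[8,12) = 32x4
Op 4 cut(26, 3): punch at orig (26,11); cuts so far [(17, 11), (26, 11)]; region rows[0,32) x cols[8,12) = 32x4
Op 5 cut(26, 2): punch at orig (26,10); cuts so far [(17, 11), (26, 10), (26, 11)]; region rows[0,32) x cols[8,12) = 32x4
Unfold 1 (reflect across v@12): 6 holes -> [(17, 11), (17, 12), (26, 10), (26, 11), (26, 12), (26, 13)]
Unfold 2 (reflect across v@8): 12 holes -> [(17, 3), (17, 4), (17, 11), (17, 12), (26, 2), (26, 3), (26, 4), (26, 5), (26, 10), (26, 11), (26, 12), (26, 13)]
Holes: [(17, 3), (17, 4), (17, 11), (17, 12), (26, 2), (26, 3), (26, 4), (26, 5), (26, 10), (26, 11), (26, 12), (26, 13)]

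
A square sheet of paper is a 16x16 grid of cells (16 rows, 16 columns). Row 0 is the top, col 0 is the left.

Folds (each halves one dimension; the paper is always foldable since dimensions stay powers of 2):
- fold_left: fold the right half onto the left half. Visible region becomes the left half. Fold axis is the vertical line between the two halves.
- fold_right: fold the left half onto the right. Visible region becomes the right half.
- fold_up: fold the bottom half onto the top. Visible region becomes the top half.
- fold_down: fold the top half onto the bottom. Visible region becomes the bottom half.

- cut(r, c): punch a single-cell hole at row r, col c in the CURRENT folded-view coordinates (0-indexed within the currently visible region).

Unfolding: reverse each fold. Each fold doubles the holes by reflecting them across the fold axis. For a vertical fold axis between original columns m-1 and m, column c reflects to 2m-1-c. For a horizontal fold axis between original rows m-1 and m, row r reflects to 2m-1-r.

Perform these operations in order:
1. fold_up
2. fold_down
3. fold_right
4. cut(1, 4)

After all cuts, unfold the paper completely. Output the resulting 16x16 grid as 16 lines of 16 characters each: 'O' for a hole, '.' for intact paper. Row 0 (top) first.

Op 1 fold_up: fold axis h@8; visible region now rows[0,8) x cols[0,16) = 8x16
Op 2 fold_down: fold axis h@4; visible region now rows[4,8) x cols[0,16) = 4x16
Op 3 fold_right: fold axis v@8; visible region now rows[4,8) x cols[8,16) = 4x8
Op 4 cut(1, 4): punch at orig (5,12); cuts so far [(5, 12)]; region rows[4,8) x cols[8,16) = 4x8
Unfold 1 (reflect across v@8): 2 holes -> [(5, 3), (5, 12)]
Unfold 2 (reflect across h@4): 4 holes -> [(2, 3), (2, 12), (5, 3), (5, 12)]
Unfold 3 (reflect across h@8): 8 holes -> [(2, 3), (2, 12), (5, 3), (5, 12), (10, 3), (10, 12), (13, 3), (13, 12)]

Answer: ................
................
...O........O...
................
................
...O........O...
................
................
................
................
...O........O...
................
................
...O........O...
................
................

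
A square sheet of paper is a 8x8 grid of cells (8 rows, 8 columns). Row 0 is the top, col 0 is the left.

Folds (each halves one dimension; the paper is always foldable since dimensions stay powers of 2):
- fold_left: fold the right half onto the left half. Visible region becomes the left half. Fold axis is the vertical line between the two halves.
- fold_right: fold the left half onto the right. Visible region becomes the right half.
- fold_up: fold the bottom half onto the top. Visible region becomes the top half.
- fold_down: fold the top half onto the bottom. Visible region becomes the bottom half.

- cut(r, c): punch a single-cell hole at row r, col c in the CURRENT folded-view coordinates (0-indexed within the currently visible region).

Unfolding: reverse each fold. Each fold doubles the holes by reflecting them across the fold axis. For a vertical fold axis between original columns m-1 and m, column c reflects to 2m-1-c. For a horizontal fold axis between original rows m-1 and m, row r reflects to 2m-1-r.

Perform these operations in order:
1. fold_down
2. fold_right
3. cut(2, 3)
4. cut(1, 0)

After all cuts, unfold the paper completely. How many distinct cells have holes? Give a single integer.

Op 1 fold_down: fold axis h@4; visible region now rows[4,8) x cols[0,8) = 4x8
Op 2 fold_right: fold axis v@4; visible region now rows[4,8) x cols[4,8) = 4x4
Op 3 cut(2, 3): punch at orig (6,7); cuts so far [(6, 7)]; region rows[4,8) x cols[4,8) = 4x4
Op 4 cut(1, 0): punch at orig (5,4); cuts so far [(5, 4), (6, 7)]; region rows[4,8) x cols[4,8) = 4x4
Unfold 1 (reflect across v@4): 4 holes -> [(5, 3), (5, 4), (6, 0), (6, 7)]
Unfold 2 (reflect across h@4): 8 holes -> [(1, 0), (1, 7), (2, 3), (2, 4), (5, 3), (5, 4), (6, 0), (6, 7)]

Answer: 8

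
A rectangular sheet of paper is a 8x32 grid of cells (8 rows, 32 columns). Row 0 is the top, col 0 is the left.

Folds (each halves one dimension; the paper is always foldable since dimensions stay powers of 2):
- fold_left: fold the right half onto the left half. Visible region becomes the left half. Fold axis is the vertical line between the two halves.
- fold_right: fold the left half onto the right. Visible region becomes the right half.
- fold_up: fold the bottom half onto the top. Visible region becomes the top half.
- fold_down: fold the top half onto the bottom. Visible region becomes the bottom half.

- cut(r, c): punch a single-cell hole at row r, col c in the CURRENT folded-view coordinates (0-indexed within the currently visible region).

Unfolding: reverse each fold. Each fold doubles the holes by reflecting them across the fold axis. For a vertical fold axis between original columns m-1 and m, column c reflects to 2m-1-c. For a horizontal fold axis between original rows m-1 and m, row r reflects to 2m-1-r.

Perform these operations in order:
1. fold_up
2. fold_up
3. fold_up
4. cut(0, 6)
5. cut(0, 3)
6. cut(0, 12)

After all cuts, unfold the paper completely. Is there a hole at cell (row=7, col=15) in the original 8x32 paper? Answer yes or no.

Answer: no

Derivation:
Op 1 fold_up: fold axis h@4; visible region now rows[0,4) x cols[0,32) = 4x32
Op 2 fold_up: fold axis h@2; visible region now rows[0,2) x cols[0,32) = 2x32
Op 3 fold_up: fold axis h@1; visible region now rows[0,1) x cols[0,32) = 1x32
Op 4 cut(0, 6): punch at orig (0,6); cuts so far [(0, 6)]; region rows[0,1) x cols[0,32) = 1x32
Op 5 cut(0, 3): punch at orig (0,3); cuts so far [(0, 3), (0, 6)]; region rows[0,1) x cols[0,32) = 1x32
Op 6 cut(0, 12): punch at orig (0,12); cuts so far [(0, 3), (0, 6), (0, 12)]; region rows[0,1) x cols[0,32) = 1x32
Unfold 1 (reflect across h@1): 6 holes -> [(0, 3), (0, 6), (0, 12), (1, 3), (1, 6), (1, 12)]
Unfold 2 (reflect across h@2): 12 holes -> [(0, 3), (0, 6), (0, 12), (1, 3), (1, 6), (1, 12), (2, 3), (2, 6), (2, 12), (3, 3), (3, 6), (3, 12)]
Unfold 3 (reflect across h@4): 24 holes -> [(0, 3), (0, 6), (0, 12), (1, 3), (1, 6), (1, 12), (2, 3), (2, 6), (2, 12), (3, 3), (3, 6), (3, 12), (4, 3), (4, 6), (4, 12), (5, 3), (5, 6), (5, 12), (6, 3), (6, 6), (6, 12), (7, 3), (7, 6), (7, 12)]
Holes: [(0, 3), (0, 6), (0, 12), (1, 3), (1, 6), (1, 12), (2, 3), (2, 6), (2, 12), (3, 3), (3, 6), (3, 12), (4, 3), (4, 6), (4, 12), (5, 3), (5, 6), (5, 12), (6, 3), (6, 6), (6, 12), (7, 3), (7, 6), (7, 12)]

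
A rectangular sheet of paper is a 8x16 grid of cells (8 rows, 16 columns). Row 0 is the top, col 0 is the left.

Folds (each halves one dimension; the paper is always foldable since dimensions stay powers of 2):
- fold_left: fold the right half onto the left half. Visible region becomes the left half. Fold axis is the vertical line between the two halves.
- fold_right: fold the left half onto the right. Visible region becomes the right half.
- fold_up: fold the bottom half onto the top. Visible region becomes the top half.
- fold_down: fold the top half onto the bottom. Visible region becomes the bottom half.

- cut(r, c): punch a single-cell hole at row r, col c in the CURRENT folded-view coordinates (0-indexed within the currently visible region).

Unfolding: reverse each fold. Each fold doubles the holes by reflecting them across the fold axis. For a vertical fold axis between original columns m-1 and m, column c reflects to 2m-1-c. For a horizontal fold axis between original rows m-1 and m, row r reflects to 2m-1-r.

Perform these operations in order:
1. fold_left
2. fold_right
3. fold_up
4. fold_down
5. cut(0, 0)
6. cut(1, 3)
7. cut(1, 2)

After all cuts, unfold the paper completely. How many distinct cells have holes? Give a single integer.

Op 1 fold_left: fold axis v@8; visible region now rows[0,8) x cols[0,8) = 8x8
Op 2 fold_right: fold axis v@4; visible region now rows[0,8) x cols[4,8) = 8x4
Op 3 fold_up: fold axis h@4; visible region now rows[0,4) x cols[4,8) = 4x4
Op 4 fold_down: fold axis h@2; visible region now rows[2,4) x cols[4,8) = 2x4
Op 5 cut(0, 0): punch at orig (2,4); cuts so far [(2, 4)]; region rows[2,4) x cols[4,8) = 2x4
Op 6 cut(1, 3): punch at orig (3,7); cuts so far [(2, 4), (3, 7)]; region rows[2,4) x cols[4,8) = 2x4
Op 7 cut(1, 2): punch at orig (3,6); cuts so far [(2, 4), (3, 6), (3, 7)]; region rows[2,4) x cols[4,8) = 2x4
Unfold 1 (reflect across h@2): 6 holes -> [(0, 6), (0, 7), (1, 4), (2, 4), (3, 6), (3, 7)]
Unfold 2 (reflect across h@4): 12 holes -> [(0, 6), (0, 7), (1, 4), (2, 4), (3, 6), (3, 7), (4, 6), (4, 7), (5, 4), (6, 4), (7, 6), (7, 7)]
Unfold 3 (reflect across v@4): 24 holes -> [(0, 0), (0, 1), (0, 6), (0, 7), (1, 3), (1, 4), (2, 3), (2, 4), (3, 0), (3, 1), (3, 6), (3, 7), (4, 0), (4, 1), (4, 6), (4, 7), (5, 3), (5, 4), (6, 3), (6, 4), (7, 0), (7, 1), (7, 6), (7, 7)]
Unfold 4 (reflect across v@8): 48 holes -> [(0, 0), (0, 1), (0, 6), (0, 7), (0, 8), (0, 9), (0, 14), (0, 15), (1, 3), (1, 4), (1, 11), (1, 12), (2, 3), (2, 4), (2, 11), (2, 12), (3, 0), (3, 1), (3, 6), (3, 7), (3, 8), (3, 9), (3, 14), (3, 15), (4, 0), (4, 1), (4, 6), (4, 7), (4, 8), (4, 9), (4, 14), (4, 15), (5, 3), (5, 4), (5, 11), (5, 12), (6, 3), (6, 4), (6, 11), (6, 12), (7, 0), (7, 1), (7, 6), (7, 7), (7, 8), (7, 9), (7, 14), (7, 15)]

Answer: 48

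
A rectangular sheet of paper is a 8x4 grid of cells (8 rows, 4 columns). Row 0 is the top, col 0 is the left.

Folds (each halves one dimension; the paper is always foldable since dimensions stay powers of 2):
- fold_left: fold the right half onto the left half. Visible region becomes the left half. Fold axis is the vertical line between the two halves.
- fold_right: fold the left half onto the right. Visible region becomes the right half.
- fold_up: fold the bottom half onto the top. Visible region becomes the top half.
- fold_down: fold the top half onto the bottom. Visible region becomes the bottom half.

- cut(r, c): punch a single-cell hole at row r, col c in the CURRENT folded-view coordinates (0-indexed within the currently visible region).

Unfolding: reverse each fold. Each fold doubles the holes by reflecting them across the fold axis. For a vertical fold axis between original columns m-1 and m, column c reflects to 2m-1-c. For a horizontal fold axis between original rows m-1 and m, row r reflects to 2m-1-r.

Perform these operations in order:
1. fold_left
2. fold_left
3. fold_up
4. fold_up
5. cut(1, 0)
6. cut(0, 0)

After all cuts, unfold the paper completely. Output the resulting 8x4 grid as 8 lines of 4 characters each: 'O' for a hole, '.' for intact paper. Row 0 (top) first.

Answer: OOOO
OOOO
OOOO
OOOO
OOOO
OOOO
OOOO
OOOO

Derivation:
Op 1 fold_left: fold axis v@2; visible region now rows[0,8) x cols[0,2) = 8x2
Op 2 fold_left: fold axis v@1; visible region now rows[0,8) x cols[0,1) = 8x1
Op 3 fold_up: fold axis h@4; visible region now rows[0,4) x cols[0,1) = 4x1
Op 4 fold_up: fold axis h@2; visible region now rows[0,2) x cols[0,1) = 2x1
Op 5 cut(1, 0): punch at orig (1,0); cuts so far [(1, 0)]; region rows[0,2) x cols[0,1) = 2x1
Op 6 cut(0, 0): punch at orig (0,0); cuts so far [(0, 0), (1, 0)]; region rows[0,2) x cols[0,1) = 2x1
Unfold 1 (reflect across h@2): 4 holes -> [(0, 0), (1, 0), (2, 0), (3, 0)]
Unfold 2 (reflect across h@4): 8 holes -> [(0, 0), (1, 0), (2, 0), (3, 0), (4, 0), (5, 0), (6, 0), (7, 0)]
Unfold 3 (reflect across v@1): 16 holes -> [(0, 0), (0, 1), (1, 0), (1, 1), (2, 0), (2, 1), (3, 0), (3, 1), (4, 0), (4, 1), (5, 0), (5, 1), (6, 0), (6, 1), (7, 0), (7, 1)]
Unfold 4 (reflect across v@2): 32 holes -> [(0, 0), (0, 1), (0, 2), (0, 3), (1, 0), (1, 1), (1, 2), (1, 3), (2, 0), (2, 1), (2, 2), (2, 3), (3, 0), (3, 1), (3, 2), (3, 3), (4, 0), (4, 1), (4, 2), (4, 3), (5, 0), (5, 1), (5, 2), (5, 3), (6, 0), (6, 1), (6, 2), (6, 3), (7, 0), (7, 1), (7, 2), (7, 3)]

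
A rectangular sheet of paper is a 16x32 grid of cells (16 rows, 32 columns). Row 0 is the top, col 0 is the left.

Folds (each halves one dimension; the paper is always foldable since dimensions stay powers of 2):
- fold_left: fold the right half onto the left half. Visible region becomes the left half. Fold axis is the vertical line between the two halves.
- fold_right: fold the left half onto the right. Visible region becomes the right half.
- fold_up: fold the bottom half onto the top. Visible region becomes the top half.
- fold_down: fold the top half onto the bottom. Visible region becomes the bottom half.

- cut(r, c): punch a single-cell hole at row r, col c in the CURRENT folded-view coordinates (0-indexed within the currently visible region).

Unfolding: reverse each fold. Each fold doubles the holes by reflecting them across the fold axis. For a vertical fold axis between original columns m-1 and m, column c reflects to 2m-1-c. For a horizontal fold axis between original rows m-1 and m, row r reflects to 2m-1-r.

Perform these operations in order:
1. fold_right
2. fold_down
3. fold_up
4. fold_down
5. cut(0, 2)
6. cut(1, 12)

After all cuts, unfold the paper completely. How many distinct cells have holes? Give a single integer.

Answer: 32

Derivation:
Op 1 fold_right: fold axis v@16; visible region now rows[0,16) x cols[16,32) = 16x16
Op 2 fold_down: fold axis h@8; visible region now rows[8,16) x cols[16,32) = 8x16
Op 3 fold_up: fold axis h@12; visible region now rows[8,12) x cols[16,32) = 4x16
Op 4 fold_down: fold axis h@10; visible region now rows[10,12) x cols[16,32) = 2x16
Op 5 cut(0, 2): punch at orig (10,18); cuts so far [(10, 18)]; region rows[10,12) x cols[16,32) = 2x16
Op 6 cut(1, 12): punch at orig (11,28); cuts so far [(10, 18), (11, 28)]; region rows[10,12) x cols[16,32) = 2x16
Unfold 1 (reflect across h@10): 4 holes -> [(8, 28), (9, 18), (10, 18), (11, 28)]
Unfold 2 (reflect across h@12): 8 holes -> [(8, 28), (9, 18), (10, 18), (11, 28), (12, 28), (13, 18), (14, 18), (15, 28)]
Unfold 3 (reflect across h@8): 16 holes -> [(0, 28), (1, 18), (2, 18), (3, 28), (4, 28), (5, 18), (6, 18), (7, 28), (8, 28), (9, 18), (10, 18), (11, 28), (12, 28), (13, 18), (14, 18), (15, 28)]
Unfold 4 (reflect across v@16): 32 holes -> [(0, 3), (0, 28), (1, 13), (1, 18), (2, 13), (2, 18), (3, 3), (3, 28), (4, 3), (4, 28), (5, 13), (5, 18), (6, 13), (6, 18), (7, 3), (7, 28), (8, 3), (8, 28), (9, 13), (9, 18), (10, 13), (10, 18), (11, 3), (11, 28), (12, 3), (12, 28), (13, 13), (13, 18), (14, 13), (14, 18), (15, 3), (15, 28)]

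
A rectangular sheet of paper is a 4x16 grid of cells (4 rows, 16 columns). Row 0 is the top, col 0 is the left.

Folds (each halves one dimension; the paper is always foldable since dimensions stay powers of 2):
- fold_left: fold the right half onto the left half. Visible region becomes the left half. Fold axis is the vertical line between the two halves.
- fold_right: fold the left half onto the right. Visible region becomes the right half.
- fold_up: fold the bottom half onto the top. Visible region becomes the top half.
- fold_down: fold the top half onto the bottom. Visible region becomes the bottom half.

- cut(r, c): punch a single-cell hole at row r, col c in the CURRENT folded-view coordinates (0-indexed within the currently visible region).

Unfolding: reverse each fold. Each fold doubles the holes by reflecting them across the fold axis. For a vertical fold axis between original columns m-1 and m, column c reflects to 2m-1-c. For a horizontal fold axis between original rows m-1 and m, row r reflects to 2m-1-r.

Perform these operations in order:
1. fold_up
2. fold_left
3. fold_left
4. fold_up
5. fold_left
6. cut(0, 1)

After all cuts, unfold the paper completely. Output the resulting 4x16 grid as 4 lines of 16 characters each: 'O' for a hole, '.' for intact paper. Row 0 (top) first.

Answer: .OO..OO..OO..OO.
.OO..OO..OO..OO.
.OO..OO..OO..OO.
.OO..OO..OO..OO.

Derivation:
Op 1 fold_up: fold axis h@2; visible region now rows[0,2) x cols[0,16) = 2x16
Op 2 fold_left: fold axis v@8; visible region now rows[0,2) x cols[0,8) = 2x8
Op 3 fold_left: fold axis v@4; visible region now rows[0,2) x cols[0,4) = 2x4
Op 4 fold_up: fold axis h@1; visible region now rows[0,1) x cols[0,4) = 1x4
Op 5 fold_left: fold axis v@2; visible region now rows[0,1) x cols[0,2) = 1x2
Op 6 cut(0, 1): punch at orig (0,1); cuts so far [(0, 1)]; region rows[0,1) x cols[0,2) = 1x2
Unfold 1 (reflect across v@2): 2 holes -> [(0, 1), (0, 2)]
Unfold 2 (reflect across h@1): 4 holes -> [(0, 1), (0, 2), (1, 1), (1, 2)]
Unfold 3 (reflect across v@4): 8 holes -> [(0, 1), (0, 2), (0, 5), (0, 6), (1, 1), (1, 2), (1, 5), (1, 6)]
Unfold 4 (reflect across v@8): 16 holes -> [(0, 1), (0, 2), (0, 5), (0, 6), (0, 9), (0, 10), (0, 13), (0, 14), (1, 1), (1, 2), (1, 5), (1, 6), (1, 9), (1, 10), (1, 13), (1, 14)]
Unfold 5 (reflect across h@2): 32 holes -> [(0, 1), (0, 2), (0, 5), (0, 6), (0, 9), (0, 10), (0, 13), (0, 14), (1, 1), (1, 2), (1, 5), (1, 6), (1, 9), (1, 10), (1, 13), (1, 14), (2, 1), (2, 2), (2, 5), (2, 6), (2, 9), (2, 10), (2, 13), (2, 14), (3, 1), (3, 2), (3, 5), (3, 6), (3, 9), (3, 10), (3, 13), (3, 14)]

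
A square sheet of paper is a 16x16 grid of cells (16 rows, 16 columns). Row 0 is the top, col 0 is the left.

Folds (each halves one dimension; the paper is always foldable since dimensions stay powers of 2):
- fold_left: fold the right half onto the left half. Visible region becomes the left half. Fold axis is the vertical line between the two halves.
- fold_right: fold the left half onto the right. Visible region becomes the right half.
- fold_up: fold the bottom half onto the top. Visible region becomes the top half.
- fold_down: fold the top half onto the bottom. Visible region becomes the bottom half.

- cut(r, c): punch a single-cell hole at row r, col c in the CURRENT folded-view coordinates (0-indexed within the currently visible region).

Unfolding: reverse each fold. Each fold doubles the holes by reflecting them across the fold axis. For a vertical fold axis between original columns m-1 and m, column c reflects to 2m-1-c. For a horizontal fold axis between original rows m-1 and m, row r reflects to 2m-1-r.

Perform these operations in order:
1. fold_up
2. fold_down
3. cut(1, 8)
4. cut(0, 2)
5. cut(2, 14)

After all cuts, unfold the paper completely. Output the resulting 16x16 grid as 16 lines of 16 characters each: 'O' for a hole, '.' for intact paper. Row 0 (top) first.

Answer: ................
..............O.
........O.......
..O.............
..O.............
........O.......
..............O.
................
................
..............O.
........O.......
..O.............
..O.............
........O.......
..............O.
................

Derivation:
Op 1 fold_up: fold axis h@8; visible region now rows[0,8) x cols[0,16) = 8x16
Op 2 fold_down: fold axis h@4; visible region now rows[4,8) x cols[0,16) = 4x16
Op 3 cut(1, 8): punch at orig (5,8); cuts so far [(5, 8)]; region rows[4,8) x cols[0,16) = 4x16
Op 4 cut(0, 2): punch at orig (4,2); cuts so far [(4, 2), (5, 8)]; region rows[4,8) x cols[0,16) = 4x16
Op 5 cut(2, 14): punch at orig (6,14); cuts so far [(4, 2), (5, 8), (6, 14)]; region rows[4,8) x cols[0,16) = 4x16
Unfold 1 (reflect across h@4): 6 holes -> [(1, 14), (2, 8), (3, 2), (4, 2), (5, 8), (6, 14)]
Unfold 2 (reflect across h@8): 12 holes -> [(1, 14), (2, 8), (3, 2), (4, 2), (5, 8), (6, 14), (9, 14), (10, 8), (11, 2), (12, 2), (13, 8), (14, 14)]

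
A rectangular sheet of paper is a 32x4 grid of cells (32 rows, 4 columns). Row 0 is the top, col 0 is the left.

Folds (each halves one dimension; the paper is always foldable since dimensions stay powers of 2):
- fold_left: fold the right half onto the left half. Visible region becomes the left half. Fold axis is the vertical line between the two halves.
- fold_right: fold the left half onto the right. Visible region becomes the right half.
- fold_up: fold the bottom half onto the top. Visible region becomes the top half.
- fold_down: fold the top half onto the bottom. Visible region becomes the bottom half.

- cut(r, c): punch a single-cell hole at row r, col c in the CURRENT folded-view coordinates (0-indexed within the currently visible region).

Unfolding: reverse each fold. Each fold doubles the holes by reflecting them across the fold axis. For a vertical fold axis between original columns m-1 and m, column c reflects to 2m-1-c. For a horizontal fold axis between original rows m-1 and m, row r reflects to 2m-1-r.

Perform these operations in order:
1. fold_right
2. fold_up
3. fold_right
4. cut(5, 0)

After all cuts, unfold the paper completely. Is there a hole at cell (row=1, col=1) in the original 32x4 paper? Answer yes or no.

Answer: no

Derivation:
Op 1 fold_right: fold axis v@2; visible region now rows[0,32) x cols[2,4) = 32x2
Op 2 fold_up: fold axis h@16; visible region now rows[0,16) x cols[2,4) = 16x2
Op 3 fold_right: fold axis v@3; visible region now rows[0,16) x cols[3,4) = 16x1
Op 4 cut(5, 0): punch at orig (5,3); cuts so far [(5, 3)]; region rows[0,16) x cols[3,4) = 16x1
Unfold 1 (reflect across v@3): 2 holes -> [(5, 2), (5, 3)]
Unfold 2 (reflect across h@16): 4 holes -> [(5, 2), (5, 3), (26, 2), (26, 3)]
Unfold 3 (reflect across v@2): 8 holes -> [(5, 0), (5, 1), (5, 2), (5, 3), (26, 0), (26, 1), (26, 2), (26, 3)]
Holes: [(5, 0), (5, 1), (5, 2), (5, 3), (26, 0), (26, 1), (26, 2), (26, 3)]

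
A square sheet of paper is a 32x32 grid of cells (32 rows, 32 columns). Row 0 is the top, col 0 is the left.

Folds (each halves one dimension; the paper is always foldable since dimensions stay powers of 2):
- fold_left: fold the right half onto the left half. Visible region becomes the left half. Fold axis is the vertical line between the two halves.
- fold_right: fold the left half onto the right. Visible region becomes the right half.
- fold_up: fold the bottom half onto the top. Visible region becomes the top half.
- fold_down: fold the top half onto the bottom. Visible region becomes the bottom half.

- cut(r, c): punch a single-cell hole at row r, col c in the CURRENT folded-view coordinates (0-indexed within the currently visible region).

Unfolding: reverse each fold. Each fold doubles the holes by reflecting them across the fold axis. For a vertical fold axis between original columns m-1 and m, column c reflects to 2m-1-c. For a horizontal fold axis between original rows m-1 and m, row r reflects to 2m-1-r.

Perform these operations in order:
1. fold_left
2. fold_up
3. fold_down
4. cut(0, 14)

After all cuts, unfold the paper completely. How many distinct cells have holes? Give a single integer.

Answer: 8

Derivation:
Op 1 fold_left: fold axis v@16; visible region now rows[0,32) x cols[0,16) = 32x16
Op 2 fold_up: fold axis h@16; visible region now rows[0,16) x cols[0,16) = 16x16
Op 3 fold_down: fold axis h@8; visible region now rows[8,16) x cols[0,16) = 8x16
Op 4 cut(0, 14): punch at orig (8,14); cuts so far [(8, 14)]; region rows[8,16) x cols[0,16) = 8x16
Unfold 1 (reflect across h@8): 2 holes -> [(7, 14), (8, 14)]
Unfold 2 (reflect across h@16): 4 holes -> [(7, 14), (8, 14), (23, 14), (24, 14)]
Unfold 3 (reflect across v@16): 8 holes -> [(7, 14), (7, 17), (8, 14), (8, 17), (23, 14), (23, 17), (24, 14), (24, 17)]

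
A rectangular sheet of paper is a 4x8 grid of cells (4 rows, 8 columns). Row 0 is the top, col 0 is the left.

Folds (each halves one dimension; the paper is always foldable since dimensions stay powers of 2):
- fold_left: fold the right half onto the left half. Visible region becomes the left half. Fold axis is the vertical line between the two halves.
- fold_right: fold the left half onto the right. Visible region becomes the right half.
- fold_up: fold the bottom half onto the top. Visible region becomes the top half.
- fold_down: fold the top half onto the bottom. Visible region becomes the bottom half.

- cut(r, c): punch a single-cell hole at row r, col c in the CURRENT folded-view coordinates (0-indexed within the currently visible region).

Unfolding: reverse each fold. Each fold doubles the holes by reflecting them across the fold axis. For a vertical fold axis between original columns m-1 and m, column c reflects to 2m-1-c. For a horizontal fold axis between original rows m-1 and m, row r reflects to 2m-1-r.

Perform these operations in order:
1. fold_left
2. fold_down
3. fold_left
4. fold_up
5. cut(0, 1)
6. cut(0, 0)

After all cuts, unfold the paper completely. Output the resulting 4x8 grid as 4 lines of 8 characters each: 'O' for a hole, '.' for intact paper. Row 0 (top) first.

Answer: OOOOOOOO
OOOOOOOO
OOOOOOOO
OOOOOOOO

Derivation:
Op 1 fold_left: fold axis v@4; visible region now rows[0,4) x cols[0,4) = 4x4
Op 2 fold_down: fold axis h@2; visible region now rows[2,4) x cols[0,4) = 2x4
Op 3 fold_left: fold axis v@2; visible region now rows[2,4) x cols[0,2) = 2x2
Op 4 fold_up: fold axis h@3; visible region now rows[2,3) x cols[0,2) = 1x2
Op 5 cut(0, 1): punch at orig (2,1); cuts so far [(2, 1)]; region rows[2,3) x cols[0,2) = 1x2
Op 6 cut(0, 0): punch at orig (2,0); cuts so far [(2, 0), (2, 1)]; region rows[2,3) x cols[0,2) = 1x2
Unfold 1 (reflect across h@3): 4 holes -> [(2, 0), (2, 1), (3, 0), (3, 1)]
Unfold 2 (reflect across v@2): 8 holes -> [(2, 0), (2, 1), (2, 2), (2, 3), (3, 0), (3, 1), (3, 2), (3, 3)]
Unfold 3 (reflect across h@2): 16 holes -> [(0, 0), (0, 1), (0, 2), (0, 3), (1, 0), (1, 1), (1, 2), (1, 3), (2, 0), (2, 1), (2, 2), (2, 3), (3, 0), (3, 1), (3, 2), (3, 3)]
Unfold 4 (reflect across v@4): 32 holes -> [(0, 0), (0, 1), (0, 2), (0, 3), (0, 4), (0, 5), (0, 6), (0, 7), (1, 0), (1, 1), (1, 2), (1, 3), (1, 4), (1, 5), (1, 6), (1, 7), (2, 0), (2, 1), (2, 2), (2, 3), (2, 4), (2, 5), (2, 6), (2, 7), (3, 0), (3, 1), (3, 2), (3, 3), (3, 4), (3, 5), (3, 6), (3, 7)]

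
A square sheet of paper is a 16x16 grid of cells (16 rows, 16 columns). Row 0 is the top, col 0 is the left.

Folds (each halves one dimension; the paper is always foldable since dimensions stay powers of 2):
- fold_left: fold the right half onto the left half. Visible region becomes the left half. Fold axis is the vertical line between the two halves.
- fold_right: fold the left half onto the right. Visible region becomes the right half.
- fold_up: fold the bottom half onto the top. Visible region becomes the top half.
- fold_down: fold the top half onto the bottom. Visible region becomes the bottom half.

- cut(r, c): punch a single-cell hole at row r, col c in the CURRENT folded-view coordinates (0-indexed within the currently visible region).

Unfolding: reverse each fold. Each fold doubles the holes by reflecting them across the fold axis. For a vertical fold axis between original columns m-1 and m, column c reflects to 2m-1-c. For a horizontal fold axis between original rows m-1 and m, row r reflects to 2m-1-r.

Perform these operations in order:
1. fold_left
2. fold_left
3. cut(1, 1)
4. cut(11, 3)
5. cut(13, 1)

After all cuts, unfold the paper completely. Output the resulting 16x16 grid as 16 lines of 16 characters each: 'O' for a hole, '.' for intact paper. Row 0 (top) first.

Answer: ................
.O....O..O....O.
................
................
................
................
................
................
................
................
................
...OO......OO...
................
.O....O..O....O.
................
................

Derivation:
Op 1 fold_left: fold axis v@8; visible region now rows[0,16) x cols[0,8) = 16x8
Op 2 fold_left: fold axis v@4; visible region now rows[0,16) x cols[0,4) = 16x4
Op 3 cut(1, 1): punch at orig (1,1); cuts so far [(1, 1)]; region rows[0,16) x cols[0,4) = 16x4
Op 4 cut(11, 3): punch at orig (11,3); cuts so far [(1, 1), (11, 3)]; region rows[0,16) x cols[0,4) = 16x4
Op 5 cut(13, 1): punch at orig (13,1); cuts so far [(1, 1), (11, 3), (13, 1)]; region rows[0,16) x cols[0,4) = 16x4
Unfold 1 (reflect across v@4): 6 holes -> [(1, 1), (1, 6), (11, 3), (11, 4), (13, 1), (13, 6)]
Unfold 2 (reflect across v@8): 12 holes -> [(1, 1), (1, 6), (1, 9), (1, 14), (11, 3), (11, 4), (11, 11), (11, 12), (13, 1), (13, 6), (13, 9), (13, 14)]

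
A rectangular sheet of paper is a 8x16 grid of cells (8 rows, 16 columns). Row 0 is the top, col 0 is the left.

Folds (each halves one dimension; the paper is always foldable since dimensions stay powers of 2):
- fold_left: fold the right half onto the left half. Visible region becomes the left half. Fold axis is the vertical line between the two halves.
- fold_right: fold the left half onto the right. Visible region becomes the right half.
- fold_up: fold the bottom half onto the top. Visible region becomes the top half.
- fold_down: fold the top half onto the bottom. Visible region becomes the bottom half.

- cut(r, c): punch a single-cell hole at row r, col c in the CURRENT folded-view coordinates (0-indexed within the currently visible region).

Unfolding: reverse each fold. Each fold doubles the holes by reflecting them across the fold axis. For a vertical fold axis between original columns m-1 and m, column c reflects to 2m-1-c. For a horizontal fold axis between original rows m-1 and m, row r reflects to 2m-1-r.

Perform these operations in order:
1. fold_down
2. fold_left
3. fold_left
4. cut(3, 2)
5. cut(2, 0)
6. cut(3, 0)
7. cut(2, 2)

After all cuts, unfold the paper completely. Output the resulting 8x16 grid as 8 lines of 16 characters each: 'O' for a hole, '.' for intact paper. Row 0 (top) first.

Op 1 fold_down: fold axis h@4; visible region now rows[4,8) x cols[0,16) = 4x16
Op 2 fold_left: fold axis v@8; visible region now rows[4,8) x cols[0,8) = 4x8
Op 3 fold_left: fold axis v@4; visible region now rows[4,8) x cols[0,4) = 4x4
Op 4 cut(3, 2): punch at orig (7,2); cuts so far [(7, 2)]; region rows[4,8) x cols[0,4) = 4x4
Op 5 cut(2, 0): punch at orig (6,0); cuts so far [(6, 0), (7, 2)]; region rows[4,8) x cols[0,4) = 4x4
Op 6 cut(3, 0): punch at orig (7,0); cuts so far [(6, 0), (7, 0), (7, 2)]; region rows[4,8) x cols[0,4) = 4x4
Op 7 cut(2, 2): punch at orig (6,2); cuts so far [(6, 0), (6, 2), (7, 0), (7, 2)]; region rows[4,8) x cols[0,4) = 4x4
Unfold 1 (reflect across v@4): 8 holes -> [(6, 0), (6, 2), (6, 5), (6, 7), (7, 0), (7, 2), (7, 5), (7, 7)]
Unfold 2 (reflect across v@8): 16 holes -> [(6, 0), (6, 2), (6, 5), (6, 7), (6, 8), (6, 10), (6, 13), (6, 15), (7, 0), (7, 2), (7, 5), (7, 7), (7, 8), (7, 10), (7, 13), (7, 15)]
Unfold 3 (reflect across h@4): 32 holes -> [(0, 0), (0, 2), (0, 5), (0, 7), (0, 8), (0, 10), (0, 13), (0, 15), (1, 0), (1, 2), (1, 5), (1, 7), (1, 8), (1, 10), (1, 13), (1, 15), (6, 0), (6, 2), (6, 5), (6, 7), (6, 8), (6, 10), (6, 13), (6, 15), (7, 0), (7, 2), (7, 5), (7, 7), (7, 8), (7, 10), (7, 13), (7, 15)]

Answer: O.O..O.OO.O..O.O
O.O..O.OO.O..O.O
................
................
................
................
O.O..O.OO.O..O.O
O.O..O.OO.O..O.O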